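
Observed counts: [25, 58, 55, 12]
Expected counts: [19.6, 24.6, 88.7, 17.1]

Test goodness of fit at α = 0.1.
Chi-square goodness of fit test:
H₀: observed counts match expected distribution
H₁: observed counts differ from expected distribution
df = k - 1 = 3
χ² = Σ(O - E)²/E
   = (25 - 19.6)²/19.6 + (58 - 24.6)²/24.6 + (55 - 88.7)²/88.7 + (12 - 17.1)²/17.1
   = 1.488 + 45.348 + 12.804 + 1.521
   = 61.16
p-value < 0.0001

Since p-value < α = 0.1, we reject H₀.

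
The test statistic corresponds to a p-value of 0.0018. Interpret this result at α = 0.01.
Since p = 0.0018 < α = 0.01, reject H₀.
There is sufficient evidence to reject the null hypothesis; the result is statistically significant at the 0.01 level.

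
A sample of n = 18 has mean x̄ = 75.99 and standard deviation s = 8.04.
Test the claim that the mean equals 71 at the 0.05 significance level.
One-sample t-test:
H₀: μ = 71
H₁: μ ≠ 71
df = n - 1 = 17
t = (x̄ - μ₀) / (s/√n) = (75.99 - 71) / (8.04/√18) = 2.633
p-value = 0.0174

Since p-value < α = 0.05, we reject H₀.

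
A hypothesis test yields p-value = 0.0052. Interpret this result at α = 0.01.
Since p = 0.0052 < α = 0.01, reject H₀.
There is sufficient evidence to reject the null hypothesis; the result is statistically significant at the 0.01 level.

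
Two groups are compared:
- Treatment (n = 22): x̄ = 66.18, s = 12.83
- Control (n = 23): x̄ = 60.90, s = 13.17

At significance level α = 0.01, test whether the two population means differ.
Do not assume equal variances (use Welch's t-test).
Welch's two-sample t-test:
H₀: μ₁ = μ₂
H₁: μ₁ ≠ μ₂
s₁²/n₁ = 12.83²/22 = 7.4822,  s₂²/n₂ = 13.17²/23 = 7.5413
SE = √(s₁²/n₁ + s₂²/n₂) = √(7.4822 + 7.5413) = 3.8760
df (Welch-Satterthwaite) = (s₁²/n₁ + s₂²/n₂)² / [(s₁²/n₁)²/(n₁-1) + (s₂²/n₂)²/(n₂-1)] ≈ 42.98
t = (x̄₁ - x̄₂) / SE = (66.18 - 60.90) / 3.8760 = 5.28 / 3.8760 = 1.362
p-value = 0.1802

Since p-value > α = 0.01, we fail to reject H₀.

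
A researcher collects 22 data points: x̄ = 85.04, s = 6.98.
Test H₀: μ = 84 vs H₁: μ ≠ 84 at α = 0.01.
One-sample t-test:
H₀: μ = 84
H₁: μ ≠ 84
df = n - 1 = 21
t = (x̄ - μ₀) / (s/√n) = (85.04 - 84) / (6.98/√22) = 0.699
p-value = 0.4923

Since p-value > α = 0.01, we fail to reject H₀.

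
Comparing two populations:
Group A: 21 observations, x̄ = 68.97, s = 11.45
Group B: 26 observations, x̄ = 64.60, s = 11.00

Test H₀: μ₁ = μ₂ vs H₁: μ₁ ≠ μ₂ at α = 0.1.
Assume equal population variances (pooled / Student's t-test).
Student's two-sample t-test (equal variances):
H₀: μ₁ = μ₂
H₁: μ₁ ≠ μ₂
df = n₁ + n₂ - 2 = 45
Pooled variance s_p² = [(n₁-1)s₁² + (n₂-1)s₂²] / (n₁ + n₂ - 2) = [(20)(11.45²) + (25)(11.00²)] / 45 = 125.4900
SE = √(s_p²(1/n₁ + 1/n₂)) = √(125.4900 × (1/21 + 1/26)) = 3.2867
t = (x̄₁ - x̄₂) / SE = (68.97 - 64.60) / 3.2867 = 4.37 / 3.2867 = 1.330
p-value = 0.1903

Since p-value > α = 0.1, we fail to reject H₀.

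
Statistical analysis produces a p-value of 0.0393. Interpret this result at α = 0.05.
Since p = 0.0393 < α = 0.05, reject H₀.
There is sufficient evidence to reject the null hypothesis; the result is statistically significant at the 0.05 level.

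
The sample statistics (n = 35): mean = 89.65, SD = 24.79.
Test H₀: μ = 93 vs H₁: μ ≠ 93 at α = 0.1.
One-sample t-test:
H₀: μ = 93
H₁: μ ≠ 93
df = n - 1 = 34
t = (x̄ - μ₀) / (s/√n) = (89.65 - 93) / (24.79/√35) = -0.799
p-value = 0.4296

Since p-value > α = 0.1, we fail to reject H₀.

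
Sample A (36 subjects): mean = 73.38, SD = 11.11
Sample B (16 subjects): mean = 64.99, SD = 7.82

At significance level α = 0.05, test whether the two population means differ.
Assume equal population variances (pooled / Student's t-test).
Student's two-sample t-test (equal variances):
H₀: μ₁ = μ₂
H₁: μ₁ ≠ μ₂
df = n₁ + n₂ - 2 = 50
Pooled variance s_p² = [(n₁-1)s₁² + (n₂-1)s₂²] / (n₁ + n₂ - 2) = [(35)(11.11²) + (15)(7.82²)] / 50 = 104.7482
SE = √(s_p²(1/n₁ + 1/n₂)) = √(104.7482 × (1/36 + 1/16)) = 3.0751
t = (x̄₁ - x̄₂) / SE = (73.38 - 64.99) / 3.0751 = 8.39 / 3.0751 = 2.728
p-value = 0.0088

Since p-value < α = 0.05, we reject H₀.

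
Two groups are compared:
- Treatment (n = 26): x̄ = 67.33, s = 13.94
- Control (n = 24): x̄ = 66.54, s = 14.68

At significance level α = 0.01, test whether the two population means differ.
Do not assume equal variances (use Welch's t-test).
Welch's two-sample t-test:
H₀: μ₁ = μ₂
H₁: μ₁ ≠ μ₂
s₁²/n₁ = 13.94²/26 = 7.4740,  s₂²/n₂ = 14.68²/24 = 8.9793
SE = √(s₁²/n₁ + s₂²/n₂) = √(7.4740 + 8.9793) = 4.0563
df (Welch-Satterthwaite) = (s₁²/n₁ + s₂²/n₂)² / [(s₁²/n₁)²/(n₁-1) + (s₂²/n₂)²/(n₂-1)] ≈ 47.16
t = (x̄₁ - x̄₂) / SE = (67.33 - 66.54) / 4.0563 = 0.79 / 4.0563 = 0.195
p-value = 0.8464

Since p-value > α = 0.01, we fail to reject H₀.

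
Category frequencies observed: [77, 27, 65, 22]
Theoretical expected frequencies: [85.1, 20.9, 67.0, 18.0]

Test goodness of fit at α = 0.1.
Chi-square goodness of fit test:
H₀: observed counts match expected distribution
H₁: observed counts differ from expected distribution
df = k - 1 = 3
χ² = Σ(O - E)²/E
   = (77 - 85.1)²/85.1 + (27 - 20.9)²/20.9 + (65 - 67.0)²/67.0 + (22 - 18.0)²/18.0
   = 0.771 + 1.780 + 0.060 + 0.889
   = 3.50
p-value = 0.3208

Since p-value > α = 0.1, we fail to reject H₀.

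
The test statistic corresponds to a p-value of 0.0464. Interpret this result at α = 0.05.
Since p = 0.0464 < α = 0.05, reject H₀.
There is sufficient evidence to reject the null hypothesis; the result is statistically significant at the 0.05 level.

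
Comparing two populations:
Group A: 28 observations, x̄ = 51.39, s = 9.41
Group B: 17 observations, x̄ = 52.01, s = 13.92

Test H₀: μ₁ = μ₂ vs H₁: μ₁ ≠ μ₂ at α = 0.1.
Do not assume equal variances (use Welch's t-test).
Welch's two-sample t-test:
H₀: μ₁ = μ₂
H₁: μ₁ ≠ μ₂
s₁²/n₁ = 9.41²/28 = 3.1624,  s₂²/n₂ = 13.92²/17 = 11.3980
SE = √(s₁²/n₁ + s₂²/n₂) = √(3.1624 + 11.3980) = 3.8158
df (Welch-Satterthwaite) = (s₁²/n₁ + s₂²/n₂)² / [(s₁²/n₁)²/(n₁-1) + (s₂²/n₂)²/(n₂-1)] ≈ 24.97
t = (x̄₁ - x̄₂) / SE = (51.39 - 52.01) / 3.8158 = -0.62 / 3.8158 = -0.162
p-value = 0.8722

Since p-value > α = 0.1, we fail to reject H₀.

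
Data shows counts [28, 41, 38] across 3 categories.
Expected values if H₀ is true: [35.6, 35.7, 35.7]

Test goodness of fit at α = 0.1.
Chi-square goodness of fit test:
H₀: observed counts match expected distribution
H₁: observed counts differ from expected distribution
df = k - 1 = 2
χ² = Σ(O - E)²/E
   = (28 - 35.6)²/35.6 + (41 - 35.7)²/35.7 + (38 - 35.7)²/35.7
   = 1.622 + 0.787 + 0.148
   = 2.56
p-value = 0.2784

Since p-value > α = 0.1, we fail to reject H₀.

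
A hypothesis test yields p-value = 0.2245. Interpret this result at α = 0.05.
Since p = 0.2245 > α = 0.05, fail to reject H₀.
There is insufficient evidence to reject the null hypothesis; the result is not statistically significant at the 0.05 level.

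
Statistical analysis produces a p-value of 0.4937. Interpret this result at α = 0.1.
Since p = 0.4937 > α = 0.1, fail to reject H₀.
There is insufficient evidence to reject the null hypothesis; the result is not statistically significant at the 0.1 level.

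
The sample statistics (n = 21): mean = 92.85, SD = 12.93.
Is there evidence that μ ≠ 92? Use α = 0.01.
One-sample t-test:
H₀: μ = 92
H₁: μ ≠ 92
df = n - 1 = 20
t = (x̄ - μ₀) / (s/√n) = (92.85 - 92) / (12.93/√21) = 0.301
p-value = 0.7663

Since p-value > α = 0.01, we fail to reject H₀.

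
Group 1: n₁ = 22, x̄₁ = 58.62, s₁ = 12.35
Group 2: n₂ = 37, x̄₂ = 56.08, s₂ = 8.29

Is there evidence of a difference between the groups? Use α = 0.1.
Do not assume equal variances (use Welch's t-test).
Welch's two-sample t-test:
H₀: μ₁ = μ₂
H₁: μ₁ ≠ μ₂
s₁²/n₁ = 12.35²/22 = 6.9328,  s₂²/n₂ = 8.29²/37 = 1.8574
SE = √(s₁²/n₁ + s₂²/n₂) = √(6.9328 + 1.8574) = 2.9648
df (Welch-Satterthwaite) = (s₁²/n₁ + s₂²/n₂)² / [(s₁²/n₁)²/(n₁-1) + (s₂²/n₂)²/(n₂-1)] ≈ 32.40
t = (x̄₁ - x̄₂) / SE = (58.62 - 56.08) / 2.9648 = 2.54 / 2.9648 = 0.857
p-value = 0.3979

Since p-value > α = 0.1, we fail to reject H₀.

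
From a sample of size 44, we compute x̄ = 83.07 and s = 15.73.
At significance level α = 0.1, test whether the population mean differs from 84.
One-sample t-test:
H₀: μ = 84
H₁: μ ≠ 84
df = n - 1 = 43
t = (x̄ - μ₀) / (s/√n) = (83.07 - 84) / (15.73/√44) = -0.392
p-value = 0.6969

Since p-value > α = 0.1, we fail to reject H₀.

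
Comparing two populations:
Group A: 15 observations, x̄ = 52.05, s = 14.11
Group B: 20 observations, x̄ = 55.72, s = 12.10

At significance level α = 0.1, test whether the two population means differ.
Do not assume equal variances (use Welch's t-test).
Welch's two-sample t-test:
H₀: μ₁ = μ₂
H₁: μ₁ ≠ μ₂
s₁²/n₁ = 14.11²/15 = 13.2728,  s₂²/n₂ = 12.10²/20 = 7.3205
SE = √(s₁²/n₁ + s₂²/n₂) = √(13.2728 + 7.3205) = 4.5380
df (Welch-Satterthwaite) = (s₁²/n₁ + s₂²/n₂)² / [(s₁²/n₁)²/(n₁-1) + (s₂²/n₂)²/(n₂-1)] ≈ 27.53
t = (x̄₁ - x̄₂) / SE = (52.05 - 55.72) / 4.5380 = -3.67 / 4.5380 = -0.809
p-value = 0.4256

Since p-value > α = 0.1, we fail to reject H₀.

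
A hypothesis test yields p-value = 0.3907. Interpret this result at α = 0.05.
Since p = 0.3907 > α = 0.05, fail to reject H₀.
There is insufficient evidence to reject the null hypothesis; the result is not statistically significant at the 0.05 level.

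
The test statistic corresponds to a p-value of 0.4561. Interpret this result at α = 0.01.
Since p = 0.4561 > α = 0.01, fail to reject H₀.
There is insufficient evidence to reject the null hypothesis; the result is not statistically significant at the 0.01 level.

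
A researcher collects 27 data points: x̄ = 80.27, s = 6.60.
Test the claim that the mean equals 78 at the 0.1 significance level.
One-sample t-test:
H₀: μ = 78
H₁: μ ≠ 78
df = n - 1 = 26
t = (x̄ - μ₀) / (s/√n) = (80.27 - 78) / (6.60/√27) = 1.787
p-value = 0.0856

Since p-value < α = 0.1, we reject H₀.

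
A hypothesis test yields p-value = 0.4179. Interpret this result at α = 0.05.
Since p = 0.4179 > α = 0.05, fail to reject H₀.
There is insufficient evidence to reject the null hypothesis; the result is not statistically significant at the 0.05 level.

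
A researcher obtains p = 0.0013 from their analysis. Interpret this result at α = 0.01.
Since p = 0.0013 < α = 0.01, reject H₀.
There is sufficient evidence to reject the null hypothesis; the result is statistically significant at the 0.01 level.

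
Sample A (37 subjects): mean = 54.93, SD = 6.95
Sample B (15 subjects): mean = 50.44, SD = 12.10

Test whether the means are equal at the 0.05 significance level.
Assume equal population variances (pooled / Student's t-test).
Student's two-sample t-test (equal variances):
H₀: μ₁ = μ₂
H₁: μ₁ ≠ μ₂
df = n₁ + n₂ - 2 = 50
Pooled variance s_p² = [(n₁-1)s₁² + (n₂-1)s₂²] / (n₁ + n₂ - 2) = [(36)(6.95²) + (14)(12.10²)] / 50 = 75.7726
SE = √(s_p²(1/n₁ + 1/n₂)) = √(75.7726 × (1/37 + 1/15)) = 2.6645
t = (x̄₁ - x̄₂) / SE = (54.93 - 50.44) / 2.6645 = 4.49 / 2.6645 = 1.685
p-value = 0.0982

Since p-value > α = 0.05, we fail to reject H₀.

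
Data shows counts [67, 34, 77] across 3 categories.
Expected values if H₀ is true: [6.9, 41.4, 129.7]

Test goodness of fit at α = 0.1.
Chi-square goodness of fit test:
H₀: observed counts match expected distribution
H₁: observed counts differ from expected distribution
df = k - 1 = 2
χ² = Σ(O - E)²/E
   = (67 - 6.9)²/6.9 + (34 - 41.4)²/41.4 + (77 - 129.7)²/129.7
   = 523.480 + 1.323 + 21.413
   = 546.22
p-value < 0.0001

Since p-value < α = 0.1, we reject H₀.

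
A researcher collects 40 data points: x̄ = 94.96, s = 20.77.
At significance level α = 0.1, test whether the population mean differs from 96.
One-sample t-test:
H₀: μ = 96
H₁: μ ≠ 96
df = n - 1 = 39
t = (x̄ - μ₀) / (s/√n) = (94.96 - 96) / (20.77/√40) = -0.317
p-value = 0.7532

Since p-value > α = 0.1, we fail to reject H₀.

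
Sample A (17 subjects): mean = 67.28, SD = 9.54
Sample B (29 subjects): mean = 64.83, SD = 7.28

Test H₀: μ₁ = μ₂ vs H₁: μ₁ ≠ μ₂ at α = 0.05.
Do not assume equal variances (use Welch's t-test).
Welch's two-sample t-test:
H₀: μ₁ = μ₂
H₁: μ₁ ≠ μ₂
s₁²/n₁ = 9.54²/17 = 5.3536,  s₂²/n₂ = 7.28²/29 = 1.8275
SE = √(s₁²/n₁ + s₂²/n₂) = √(5.3536 + 1.8275) = 2.6798
df (Welch-Satterthwaite) = (s₁²/n₁ + s₂²/n₂)² / [(s₁²/n₁)²/(n₁-1) + (s₂²/n₂)²/(n₂-1)] ≈ 26.99
t = (x̄₁ - x̄₂) / SE = (67.28 - 64.83) / 2.6798 = 2.45 / 2.6798 = 0.914
p-value = 0.3687

Since p-value > α = 0.05, we fail to reject H₀.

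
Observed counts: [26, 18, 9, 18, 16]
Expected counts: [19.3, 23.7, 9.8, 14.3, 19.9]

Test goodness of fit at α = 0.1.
Chi-square goodness of fit test:
H₀: observed counts match expected distribution
H₁: observed counts differ from expected distribution
df = k - 1 = 4
χ² = Σ(O - E)²/E
   = (26 - 19.3)²/19.3 + (18 - 23.7)²/23.7 + (9 - 9.8)²/9.8 + (18 - 14.3)²/14.3 + (16 - 19.9)²/19.9
   = 2.326 + 1.371 + 0.065 + 0.957 + 0.764
   = 5.48
p-value = 0.2412

Since p-value > α = 0.1, we fail to reject H₀.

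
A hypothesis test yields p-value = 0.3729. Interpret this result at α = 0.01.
Since p = 0.3729 > α = 0.01, fail to reject H₀.
There is insufficient evidence to reject the null hypothesis; the result is not statistically significant at the 0.01 level.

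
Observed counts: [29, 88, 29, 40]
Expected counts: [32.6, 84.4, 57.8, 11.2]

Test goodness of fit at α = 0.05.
Chi-square goodness of fit test:
H₀: observed counts match expected distribution
H₁: observed counts differ from expected distribution
df = k - 1 = 3
χ² = Σ(O - E)²/E
   = (29 - 32.6)²/32.6 + (88 - 84.4)²/84.4 + (29 - 57.8)²/57.8 + (40 - 11.2)²/11.2
   = 0.398 + 0.154 + 14.350 + 74.057
   = 88.96
p-value < 0.0001

Since p-value < α = 0.05, we reject H₀.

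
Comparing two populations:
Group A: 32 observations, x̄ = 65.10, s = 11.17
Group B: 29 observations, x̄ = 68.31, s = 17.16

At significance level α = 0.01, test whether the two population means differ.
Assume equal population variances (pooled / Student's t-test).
Student's two-sample t-test (equal variances):
H₀: μ₁ = μ₂
H₁: μ₁ ≠ μ₂
df = n₁ + n₂ - 2 = 59
Pooled variance s_p² = [(n₁-1)s₁² + (n₂-1)s₂²] / (n₁ + n₂ - 2) = [(31)(11.17²) + (28)(17.16²)] / 59 = 205.3029
SE = √(s_p²(1/n₁ + 1/n₂)) = √(205.3029 × (1/32 + 1/29)) = 3.6736
t = (x̄₁ - x̄₂) / SE = (65.10 - 68.31) / 3.6736 = -3.21 / 3.6736 = -0.874
p-value = 0.3858

Since p-value > α = 0.01, we fail to reject H₀.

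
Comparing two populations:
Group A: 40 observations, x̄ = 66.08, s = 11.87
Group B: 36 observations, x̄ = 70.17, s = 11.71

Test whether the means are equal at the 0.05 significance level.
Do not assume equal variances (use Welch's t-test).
Welch's two-sample t-test:
H₀: μ₁ = μ₂
H₁: μ₁ ≠ μ₂
s₁²/n₁ = 11.87²/40 = 3.5224,  s₂²/n₂ = 11.71²/36 = 3.8090
SE = √(s₁²/n₁ + s₂²/n₂) = √(3.5224 + 3.8090) = 2.7077
df (Welch-Satterthwaite) = (s₁²/n₁ + s₂²/n₂)² / [(s₁²/n₁)²/(n₁-1) + (s₂²/n₂)²/(n₂-1)] ≈ 73.36
t = (x̄₁ - x̄₂) / SE = (66.08 - 70.17) / 2.7077 = -4.09 / 2.7077 = -1.511
p-value = 0.1352

Since p-value > α = 0.05, we fail to reject H₀.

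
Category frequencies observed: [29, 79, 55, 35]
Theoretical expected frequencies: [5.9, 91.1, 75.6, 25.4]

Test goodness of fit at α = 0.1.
Chi-square goodness of fit test:
H₀: observed counts match expected distribution
H₁: observed counts differ from expected distribution
df = k - 1 = 3
χ² = Σ(O - E)²/E
   = (29 - 5.9)²/5.9 + (79 - 91.1)²/91.1 + (55 - 75.6)²/75.6 + (35 - 25.4)²/25.4
   = 90.442 + 1.607 + 5.613 + 3.628
   = 101.29
p-value < 0.0001

Since p-value < α = 0.1, we reject H₀.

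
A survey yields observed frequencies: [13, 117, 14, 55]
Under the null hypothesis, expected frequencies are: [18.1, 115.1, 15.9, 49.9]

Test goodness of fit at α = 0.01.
Chi-square goodness of fit test:
H₀: observed counts match expected distribution
H₁: observed counts differ from expected distribution
df = k - 1 = 3
χ² = Σ(O - E)²/E
   = (13 - 18.1)²/18.1 + (117 - 115.1)²/115.1 + (14 - 15.9)²/15.9 + (55 - 49.9)²/49.9
   = 1.437 + 0.031 + 0.227 + 0.521
   = 2.22
p-value = 0.5287

Since p-value > α = 0.01, we fail to reject H₀.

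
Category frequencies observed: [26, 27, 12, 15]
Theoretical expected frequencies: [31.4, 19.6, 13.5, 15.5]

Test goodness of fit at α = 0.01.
Chi-square goodness of fit test:
H₀: observed counts match expected distribution
H₁: observed counts differ from expected distribution
df = k - 1 = 3
χ² = Σ(O - E)²/E
   = (26 - 31.4)²/31.4 + (27 - 19.6)²/19.6 + (12 - 13.5)²/13.5 + (15 - 15.5)²/15.5
   = 0.929 + 2.794 + 0.167 + 0.016
   = 3.91
p-value = 0.2719

Since p-value > α = 0.01, we fail to reject H₀.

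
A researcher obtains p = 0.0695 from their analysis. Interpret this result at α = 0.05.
Since p = 0.0695 > α = 0.05, fail to reject H₀.
There is insufficient evidence to reject the null hypothesis; the result is not statistically significant at the 0.05 level.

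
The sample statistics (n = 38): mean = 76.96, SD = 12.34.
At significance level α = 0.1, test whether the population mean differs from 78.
One-sample t-test:
H₀: μ = 78
H₁: μ ≠ 78
df = n - 1 = 37
t = (x̄ - μ₀) / (s/√n) = (76.96 - 78) / (12.34/√38) = -0.520
p-value = 0.6065

Since p-value > α = 0.1, we fail to reject H₀.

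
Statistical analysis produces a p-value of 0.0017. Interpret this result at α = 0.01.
Since p = 0.0017 < α = 0.01, reject H₀.
There is sufficient evidence to reject the null hypothesis; the result is statistically significant at the 0.01 level.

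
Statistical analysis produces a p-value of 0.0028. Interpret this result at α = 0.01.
Since p = 0.0028 < α = 0.01, reject H₀.
There is sufficient evidence to reject the null hypothesis; the result is statistically significant at the 0.01 level.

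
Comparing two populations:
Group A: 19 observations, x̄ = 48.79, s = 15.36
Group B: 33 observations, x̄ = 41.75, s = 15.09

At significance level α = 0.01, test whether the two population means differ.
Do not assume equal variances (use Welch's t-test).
Welch's two-sample t-test:
H₀: μ₁ = μ₂
H₁: μ₁ ≠ μ₂
s₁²/n₁ = 15.36²/19 = 12.4173,  s₂²/n₂ = 15.09²/33 = 6.9002
SE = √(s₁²/n₁ + s₂²/n₂) = √(12.4173 + 6.9002) = 4.3952
df (Welch-Satterthwaite) = (s₁²/n₁ + s₂²/n₂)² / [(s₁²/n₁)²/(n₁-1) + (s₂²/n₂)²/(n₂-1)] ≈ 37.12
t = (x̄₁ - x̄₂) / SE = (48.79 - 41.75) / 4.3952 = 7.04 / 4.3952 = 1.602
p-value = 0.1177

Since p-value > α = 0.01, we fail to reject H₀.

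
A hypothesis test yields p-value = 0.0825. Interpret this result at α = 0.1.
Since p = 0.0825 < α = 0.1, reject H₀.
There is sufficient evidence to reject the null hypothesis; the result is statistically significant at the 0.1 level.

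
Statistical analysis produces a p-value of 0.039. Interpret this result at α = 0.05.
Since p = 0.039 < α = 0.05, reject H₀.
There is sufficient evidence to reject the null hypothesis; the result is statistically significant at the 0.05 level.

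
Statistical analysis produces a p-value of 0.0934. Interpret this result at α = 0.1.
Since p = 0.0934 < α = 0.1, reject H₀.
There is sufficient evidence to reject the null hypothesis; the result is statistically significant at the 0.1 level.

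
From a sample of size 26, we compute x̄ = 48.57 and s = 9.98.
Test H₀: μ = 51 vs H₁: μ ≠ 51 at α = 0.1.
One-sample t-test:
H₀: μ = 51
H₁: μ ≠ 51
df = n - 1 = 25
t = (x̄ - μ₀) / (s/√n) = (48.57 - 51) / (9.98/√26) = -1.242
p-value = 0.2259

Since p-value > α = 0.1, we fail to reject H₀.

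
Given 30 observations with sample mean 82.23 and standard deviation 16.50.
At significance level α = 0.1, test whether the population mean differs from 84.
One-sample t-test:
H₀: μ = 84
H₁: μ ≠ 84
df = n - 1 = 29
t = (x̄ - μ₀) / (s/√n) = (82.23 - 84) / (16.50/√30) = -0.588
p-value = 0.5614

Since p-value > α = 0.1, we fail to reject H₀.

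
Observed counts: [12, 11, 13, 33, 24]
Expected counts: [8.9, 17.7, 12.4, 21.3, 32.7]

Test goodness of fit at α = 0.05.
Chi-square goodness of fit test:
H₀: observed counts match expected distribution
H₁: observed counts differ from expected distribution
df = k - 1 = 4
χ² = Σ(O - E)²/E
   = (12 - 8.9)²/8.9 + (11 - 17.7)²/17.7 + (13 - 12.4)²/12.4 + (33 - 21.3)²/21.3 + (24 - 32.7)²/32.7
   = 1.080 + 2.536 + 0.029 + 6.427 + 2.315
   = 12.39
p-value = 0.0147

Since p-value < α = 0.05, we reject H₀.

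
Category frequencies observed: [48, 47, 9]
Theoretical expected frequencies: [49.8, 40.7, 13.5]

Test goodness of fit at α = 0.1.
Chi-square goodness of fit test:
H₀: observed counts match expected distribution
H₁: observed counts differ from expected distribution
df = k - 1 = 2
χ² = Σ(O - E)²/E
   = (48 - 49.8)²/49.8 + (47 - 40.7)²/40.7 + (9 - 13.5)²/13.5
   = 0.065 + 0.975 + 1.500
   = 2.54
p-value = 0.2808

Since p-value > α = 0.1, we fail to reject H₀.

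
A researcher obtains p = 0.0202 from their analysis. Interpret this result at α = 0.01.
Since p = 0.0202 > α = 0.01, fail to reject H₀.
There is insufficient evidence to reject the null hypothesis; the result is not statistically significant at the 0.01 level.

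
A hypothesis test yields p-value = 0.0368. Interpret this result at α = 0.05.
Since p = 0.0368 < α = 0.05, reject H₀.
There is sufficient evidence to reject the null hypothesis; the result is statistically significant at the 0.05 level.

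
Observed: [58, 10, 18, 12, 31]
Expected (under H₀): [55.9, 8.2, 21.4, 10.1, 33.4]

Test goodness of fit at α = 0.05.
Chi-square goodness of fit test:
H₀: observed counts match expected distribution
H₁: observed counts differ from expected distribution
df = k - 1 = 4
χ² = Σ(O - E)²/E
   = (58 - 55.9)²/55.9 + (10 - 8.2)²/8.2 + (18 - 21.4)²/21.4 + (12 - 10.1)²/10.1 + (31 - 33.4)²/33.4
   = 0.079 + 0.395 + 0.540 + 0.357 + 0.172
   = 1.54
p-value = 0.8188

Since p-value > α = 0.05, we fail to reject H₀.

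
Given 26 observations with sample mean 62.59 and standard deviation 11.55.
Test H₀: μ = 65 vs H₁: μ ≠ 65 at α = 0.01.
One-sample t-test:
H₀: μ = 65
H₁: μ ≠ 65
df = n - 1 = 25
t = (x̄ - μ₀) / (s/√n) = (62.59 - 65) / (11.55/√26) = -1.064
p-value = 0.2975

Since p-value > α = 0.01, we fail to reject H₀.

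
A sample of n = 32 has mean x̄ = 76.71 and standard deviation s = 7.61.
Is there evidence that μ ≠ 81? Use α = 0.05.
One-sample t-test:
H₀: μ = 81
H₁: μ ≠ 81
df = n - 1 = 31
t = (x̄ - μ₀) / (s/√n) = (76.71 - 81) / (7.61/√32) = -3.189
p-value = 0.0033

Since p-value < α = 0.05, we reject H₀.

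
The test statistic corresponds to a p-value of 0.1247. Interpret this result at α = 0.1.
Since p = 0.1247 > α = 0.1, fail to reject H₀.
There is insufficient evidence to reject the null hypothesis; the result is not statistically significant at the 0.1 level.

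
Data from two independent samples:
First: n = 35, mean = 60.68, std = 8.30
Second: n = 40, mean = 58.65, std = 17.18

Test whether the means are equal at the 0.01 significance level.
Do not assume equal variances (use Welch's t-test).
Welch's two-sample t-test:
H₀: μ₁ = μ₂
H₁: μ₁ ≠ μ₂
s₁²/n₁ = 8.30²/35 = 1.9683,  s₂²/n₂ = 17.18²/40 = 7.3788
SE = √(s₁²/n₁ + s₂²/n₂) = √(1.9683 + 7.3788) = 3.0573
df (Welch-Satterthwaite) = (s₁²/n₁ + s₂²/n₂)² / [(s₁²/n₁)²/(n₁-1) + (s₂²/n₂)²/(n₂-1)] ≈ 57.86
t = (x̄₁ - x̄₂) / SE = (60.68 - 58.65) / 3.0573 = 2.03 / 3.0573 = 0.664
p-value = 0.5093

Since p-value > α = 0.01, we fail to reject H₀.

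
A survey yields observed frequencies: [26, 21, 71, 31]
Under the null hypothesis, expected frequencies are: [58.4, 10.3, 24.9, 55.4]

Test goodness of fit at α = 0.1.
Chi-square goodness of fit test:
H₀: observed counts match expected distribution
H₁: observed counts differ from expected distribution
df = k - 1 = 3
χ² = Σ(O - E)²/E
   = (26 - 58.4)²/58.4 + (21 - 10.3)²/10.3 + (71 - 24.9)²/24.9 + (31 - 55.4)²/55.4
   = 17.975 + 11.116 + 85.350 + 10.747
   = 125.19
p-value < 0.0001

Since p-value < α = 0.1, we reject H₀.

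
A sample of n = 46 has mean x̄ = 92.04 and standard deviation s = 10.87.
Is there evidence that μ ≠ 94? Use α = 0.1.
One-sample t-test:
H₀: μ = 94
H₁: μ ≠ 94
df = n - 1 = 45
t = (x̄ - μ₀) / (s/√n) = (92.04 - 94) / (10.87/√46) = -1.223
p-value = 0.2277

Since p-value > α = 0.1, we fail to reject H₀.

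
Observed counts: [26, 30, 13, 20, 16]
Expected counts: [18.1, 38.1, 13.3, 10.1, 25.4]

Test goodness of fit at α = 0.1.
Chi-square goodness of fit test:
H₀: observed counts match expected distribution
H₁: observed counts differ from expected distribution
df = k - 1 = 4
χ² = Σ(O - E)²/E
   = (26 - 18.1)²/18.1 + (30 - 38.1)²/38.1 + (13 - 13.3)²/13.3 + (20 - 10.1)²/10.1 + (16 - 25.4)²/25.4
   = 3.448 + 1.722 + 0.007 + 9.704 + 3.479
   = 18.36
p-value = 0.0010

Since p-value < α = 0.1, we reject H₀.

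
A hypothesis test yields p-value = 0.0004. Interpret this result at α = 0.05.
Since p = 0.0004 < α = 0.05, reject H₀.
There is sufficient evidence to reject the null hypothesis; the result is statistically significant at the 0.05 level.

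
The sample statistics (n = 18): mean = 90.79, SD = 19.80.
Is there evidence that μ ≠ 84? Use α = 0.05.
One-sample t-test:
H₀: μ = 84
H₁: μ ≠ 84
df = n - 1 = 17
t = (x̄ - μ₀) / (s/√n) = (90.79 - 84) / (19.80/√18) = 1.455
p-value = 0.1639

Since p-value > α = 0.05, we fail to reject H₀.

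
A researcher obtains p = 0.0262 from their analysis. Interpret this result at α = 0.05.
Since p = 0.0262 < α = 0.05, reject H₀.
There is sufficient evidence to reject the null hypothesis; the result is statistically significant at the 0.05 level.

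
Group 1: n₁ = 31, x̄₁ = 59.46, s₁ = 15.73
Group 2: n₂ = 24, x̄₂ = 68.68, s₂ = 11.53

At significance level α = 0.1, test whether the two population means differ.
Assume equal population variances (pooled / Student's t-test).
Student's two-sample t-test (equal variances):
H₀: μ₁ = μ₂
H₁: μ₁ ≠ μ₂
df = n₁ + n₂ - 2 = 53
Pooled variance s_p² = [(n₁-1)s₁² + (n₂-1)s₂²] / (n₁ + n₂ - 2) = [(30)(15.73²) + (23)(11.53²)] / 53 = 197.7477
SE = √(s_p²(1/n₁ + 1/n₂)) = √(197.7477 × (1/31 + 1/24)) = 3.8234
t = (x̄₁ - x̄₂) / SE = (59.46 - 68.68) / 3.8234 = -9.22 / 3.8234 = -2.411
p-value = 0.0194

Since p-value < α = 0.1, we reject H₀.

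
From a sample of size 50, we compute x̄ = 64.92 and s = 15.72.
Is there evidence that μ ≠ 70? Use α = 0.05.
One-sample t-test:
H₀: μ = 70
H₁: μ ≠ 70
df = n - 1 = 49
t = (x̄ - μ₀) / (s/√n) = (64.92 - 70) / (15.72/√50) = -2.285
p-value = 0.0267

Since p-value < α = 0.05, we reject H₀.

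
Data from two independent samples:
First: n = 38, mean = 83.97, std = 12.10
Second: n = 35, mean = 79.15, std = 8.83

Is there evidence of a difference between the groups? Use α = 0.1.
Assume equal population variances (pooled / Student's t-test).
Student's two-sample t-test (equal variances):
H₀: μ₁ = μ₂
H₁: μ₁ ≠ μ₂
df = n₁ + n₂ - 2 = 71
Pooled variance s_p² = [(n₁-1)s₁² + (n₂-1)s₂²] / (n₁ + n₂ - 2) = [(37)(12.10²) + (34)(8.83²)] / 71 = 113.6354
SE = √(s_p²(1/n₁ + 1/n₂)) = √(113.6354 × (1/38 + 1/35)) = 2.4974
t = (x̄₁ - x̄₂) / SE = (83.97 - 79.15) / 2.4974 = 4.82 / 2.4974 = 1.930
p-value = 0.0576

Since p-value < α = 0.1, we reject H₀.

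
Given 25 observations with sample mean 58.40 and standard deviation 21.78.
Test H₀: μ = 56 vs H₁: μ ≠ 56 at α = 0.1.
One-sample t-test:
H₀: μ = 56
H₁: μ ≠ 56
df = n - 1 = 24
t = (x̄ - μ₀) / (s/√n) = (58.40 - 56) / (21.78/√25) = 0.551
p-value = 0.5868

Since p-value > α = 0.1, we fail to reject H₀.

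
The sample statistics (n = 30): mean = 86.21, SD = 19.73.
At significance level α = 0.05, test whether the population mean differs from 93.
One-sample t-test:
H₀: μ = 93
H₁: μ ≠ 93
df = n - 1 = 29
t = (x̄ - μ₀) / (s/√n) = (86.21 - 93) / (19.73/√30) = -1.885
p-value = 0.0695

Since p-value > α = 0.05, we fail to reject H₀.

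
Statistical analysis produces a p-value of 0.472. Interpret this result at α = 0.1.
Since p = 0.472 > α = 0.1, fail to reject H₀.
There is insufficient evidence to reject the null hypothesis; the result is not statistically significant at the 0.1 level.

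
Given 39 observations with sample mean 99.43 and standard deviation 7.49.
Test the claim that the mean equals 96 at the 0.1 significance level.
One-sample t-test:
H₀: μ = 96
H₁: μ ≠ 96
df = n - 1 = 38
t = (x̄ - μ₀) / (s/√n) = (99.43 - 96) / (7.49/√39) = 2.860
p-value = 0.0068

Since p-value < α = 0.1, we reject H₀.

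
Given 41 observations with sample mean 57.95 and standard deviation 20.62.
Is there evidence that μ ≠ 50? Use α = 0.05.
One-sample t-test:
H₀: μ = 50
H₁: μ ≠ 50
df = n - 1 = 40
t = (x̄ - μ₀) / (s/√n) = (57.95 - 50) / (20.62/√41) = 2.469
p-value = 0.0179

Since p-value < α = 0.05, we reject H₀.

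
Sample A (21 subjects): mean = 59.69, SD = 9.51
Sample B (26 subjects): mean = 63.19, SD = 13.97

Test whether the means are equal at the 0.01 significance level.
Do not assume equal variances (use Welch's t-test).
Welch's two-sample t-test:
H₀: μ₁ = μ₂
H₁: μ₁ ≠ μ₂
s₁²/n₁ = 9.51²/21 = 4.3067,  s₂²/n₂ = 13.97²/26 = 7.5062
SE = √(s₁²/n₁ + s₂²/n₂) = √(4.3067 + 7.5062) = 3.4370
df (Welch-Satterthwaite) = (s₁²/n₁ + s₂²/n₂)² / [(s₁²/n₁)²/(n₁-1) + (s₂²/n₂)²/(n₂-1)] ≈ 43.87
t = (x̄₁ - x̄₂) / SE = (59.69 - 63.19) / 3.4370 = -3.50 / 3.4370 = -1.018
p-value = 0.3141

Since p-value > α = 0.01, we fail to reject H₀.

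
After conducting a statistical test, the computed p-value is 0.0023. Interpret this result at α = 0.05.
Since p = 0.0023 < α = 0.05, reject H₀.
There is sufficient evidence to reject the null hypothesis; the result is statistically significant at the 0.05 level.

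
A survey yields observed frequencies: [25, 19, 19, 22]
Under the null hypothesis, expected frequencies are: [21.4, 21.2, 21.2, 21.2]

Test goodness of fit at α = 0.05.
Chi-square goodness of fit test:
H₀: observed counts match expected distribution
H₁: observed counts differ from expected distribution
df = k - 1 = 3
χ² = Σ(O - E)²/E
   = (25 - 21.4)²/21.4 + (19 - 21.2)²/21.2 + (19 - 21.2)²/21.2 + (22 - 21.2)²/21.2
   = 0.606 + 0.228 + 0.228 + 0.030
   = 1.09
p-value = 0.7789

Since p-value > α = 0.05, we fail to reject H₀.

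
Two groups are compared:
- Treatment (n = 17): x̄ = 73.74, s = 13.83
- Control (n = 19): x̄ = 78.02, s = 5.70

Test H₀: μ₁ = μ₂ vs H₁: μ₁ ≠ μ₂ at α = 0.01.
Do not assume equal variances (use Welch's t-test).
Welch's two-sample t-test:
H₀: μ₁ = μ₂
H₁: μ₁ ≠ μ₂
s₁²/n₁ = 13.83²/17 = 11.2511,  s₂²/n₂ = 5.70²/19 = 1.7100
SE = √(s₁²/n₁ + s₂²/n₂) = √(11.2511 + 1.7100) = 3.6002
df (Welch-Satterthwaite) = (s₁²/n₁ + s₂²/n₂)² / [(s₁²/n₁)²/(n₁-1) + (s₂²/n₂)²/(n₂-1)] ≈ 20.81
t = (x̄₁ - x̄₂) / SE = (73.74 - 78.02) / 3.6002 = -4.28 / 3.6002 = -1.189
p-value = 0.2479

Since p-value > α = 0.01, we fail to reject H₀.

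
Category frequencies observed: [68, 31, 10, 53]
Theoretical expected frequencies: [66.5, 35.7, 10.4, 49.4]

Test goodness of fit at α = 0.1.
Chi-square goodness of fit test:
H₀: observed counts match expected distribution
H₁: observed counts differ from expected distribution
df = k - 1 = 3
χ² = Σ(O - E)²/E
   = (68 - 66.5)²/66.5 + (31 - 35.7)²/35.7 + (10 - 10.4)²/10.4 + (53 - 49.4)²/49.4
   = 0.034 + 0.619 + 0.015 + 0.262
   = 0.93
p-value = 0.8181

Since p-value > α = 0.1, we fail to reject H₀.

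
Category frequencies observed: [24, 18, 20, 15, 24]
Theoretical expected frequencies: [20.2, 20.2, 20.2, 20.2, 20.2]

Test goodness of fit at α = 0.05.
Chi-square goodness of fit test:
H₀: observed counts match expected distribution
H₁: observed counts differ from expected distribution
df = k - 1 = 4
χ² = Σ(O - E)²/E
   = (24 - 20.2)²/20.2 + (18 - 20.2)²/20.2 + (20 - 20.2)²/20.2 + (15 - 20.2)²/20.2 + (24 - 20.2)²/20.2
   = 0.715 + 0.240 + 0.002 + 1.339 + 0.715
   = 3.01
p-value = 0.5562

Since p-value > α = 0.05, we fail to reject H₀.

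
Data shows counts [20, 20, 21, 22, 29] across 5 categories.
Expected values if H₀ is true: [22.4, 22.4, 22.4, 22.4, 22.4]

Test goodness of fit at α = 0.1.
Chi-square goodness of fit test:
H₀: observed counts match expected distribution
H₁: observed counts differ from expected distribution
df = k - 1 = 4
χ² = Σ(O - E)²/E
   = (20 - 22.4)²/22.4 + (20 - 22.4)²/22.4 + (21 - 22.4)²/22.4 + (22 - 22.4)²/22.4 + (29 - 22.4)²/22.4
   = 0.257 + 0.257 + 0.087 + 0.007 + 1.945
   = 2.55
p-value = 0.6351

Since p-value > α = 0.1, we fail to reject H₀.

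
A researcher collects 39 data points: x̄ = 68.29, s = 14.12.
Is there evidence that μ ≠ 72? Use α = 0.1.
One-sample t-test:
H₀: μ = 72
H₁: μ ≠ 72
df = n - 1 = 38
t = (x̄ - μ₀) / (s/√n) = (68.29 - 72) / (14.12/√39) = -1.641
p-value = 0.1091

Since p-value > α = 0.1, we fail to reject H₀.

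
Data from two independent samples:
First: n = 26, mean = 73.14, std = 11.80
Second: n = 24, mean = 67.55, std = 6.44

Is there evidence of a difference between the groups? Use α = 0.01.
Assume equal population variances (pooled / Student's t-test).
Student's two-sample t-test (equal variances):
H₀: μ₁ = μ₂
H₁: μ₁ ≠ μ₂
df = n₁ + n₂ - 2 = 48
Pooled variance s_p² = [(n₁-1)s₁² + (n₂-1)s₂²] / (n₁ + n₂ - 2) = [(25)(11.80²) + (23)(6.44²)] / 48 = 92.3936
SE = √(s_p²(1/n₁ + 1/n₂)) = √(92.3936 × (1/26 + 1/24)) = 2.7209
t = (x̄₁ - x̄₂) / SE = (73.14 - 67.55) / 2.7209 = 5.59 / 2.7209 = 2.054
p-value = 0.0454

Since p-value > α = 0.01, we fail to reject H₀.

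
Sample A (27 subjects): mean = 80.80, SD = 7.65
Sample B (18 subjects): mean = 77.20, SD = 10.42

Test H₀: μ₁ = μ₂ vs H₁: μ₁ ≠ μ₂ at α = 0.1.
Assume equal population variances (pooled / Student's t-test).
Student's two-sample t-test (equal variances):
H₀: μ₁ = μ₂
H₁: μ₁ ≠ μ₂
df = n₁ + n₂ - 2 = 43
Pooled variance s_p² = [(n₁-1)s₁² + (n₂-1)s₂²] / (n₁ + n₂ - 2) = [(26)(7.65²) + (17)(10.42²)] / 43 = 78.3113
SE = √(s_p²(1/n₁ + 1/n₂)) = √(78.3113 × (1/27 + 1/18)) = 2.6928
t = (x̄₁ - x̄₂) / SE = (80.80 - 77.20) / 2.6928 = 3.60 / 2.6928 = 1.337
p-value = 0.1883

Since p-value > α = 0.1, we fail to reject H₀.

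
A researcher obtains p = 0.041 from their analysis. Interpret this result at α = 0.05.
Since p = 0.041 < α = 0.05, reject H₀.
There is sufficient evidence to reject the null hypothesis; the result is statistically significant at the 0.05 level.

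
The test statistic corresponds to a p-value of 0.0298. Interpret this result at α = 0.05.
Since p = 0.0298 < α = 0.05, reject H₀.
There is sufficient evidence to reject the null hypothesis; the result is statistically significant at the 0.05 level.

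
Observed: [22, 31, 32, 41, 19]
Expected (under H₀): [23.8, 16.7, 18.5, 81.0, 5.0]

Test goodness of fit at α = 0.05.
Chi-square goodness of fit test:
H₀: observed counts match expected distribution
H₁: observed counts differ from expected distribution
df = k - 1 = 4
χ² = Σ(O - E)²/E
   = (22 - 23.8)²/23.8 + (31 - 16.7)²/16.7 + (32 - 18.5)²/18.5 + (41 - 81.0)²/81.0 + (19 - 5.0)²/5.0
   = 0.136 + 12.245 + 9.851 + 19.753 + 39.200
   = 81.19
p-value < 0.0001

Since p-value < α = 0.05, we reject H₀.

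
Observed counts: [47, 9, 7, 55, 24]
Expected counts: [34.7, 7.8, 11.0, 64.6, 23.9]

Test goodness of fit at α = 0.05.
Chi-square goodness of fit test:
H₀: observed counts match expected distribution
H₁: observed counts differ from expected distribution
df = k - 1 = 4
χ² = Σ(O - E)²/E
   = (47 - 34.7)²/34.7 + (9 - 7.8)²/7.8 + (7 - 11.0)²/11.0 + (55 - 64.6)²/64.6 + (24 - 23.9)²/23.9
   = 4.360 + 0.185 + 1.455 + 1.427 + 0.000
   = 7.43
p-value = 0.1150

Since p-value > α = 0.05, we fail to reject H₀.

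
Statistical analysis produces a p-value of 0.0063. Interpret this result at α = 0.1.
Since p = 0.0063 < α = 0.1, reject H₀.
There is sufficient evidence to reject the null hypothesis; the result is statistically significant at the 0.1 level.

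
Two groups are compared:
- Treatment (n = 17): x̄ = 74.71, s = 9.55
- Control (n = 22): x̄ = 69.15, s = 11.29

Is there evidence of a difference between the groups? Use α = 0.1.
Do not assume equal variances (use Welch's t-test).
Welch's two-sample t-test:
H₀: μ₁ = μ₂
H₁: μ₁ ≠ μ₂
s₁²/n₁ = 9.55²/17 = 5.3649,  s₂²/n₂ = 11.29²/22 = 5.7938
SE = √(s₁²/n₁ + s₂²/n₂) = √(5.3649 + 5.7938) = 3.3405
df (Welch-Satterthwaite) = (s₁²/n₁ + s₂²/n₂)² / [(s₁²/n₁)²/(n₁-1) + (s₂²/n₂)²/(n₂-1)] ≈ 36.65
t = (x̄₁ - x̄₂) / SE = (74.71 - 69.15) / 3.3405 = 5.56 / 3.3405 = 1.664
p-value = 0.1046

Since p-value > α = 0.1, we fail to reject H₀.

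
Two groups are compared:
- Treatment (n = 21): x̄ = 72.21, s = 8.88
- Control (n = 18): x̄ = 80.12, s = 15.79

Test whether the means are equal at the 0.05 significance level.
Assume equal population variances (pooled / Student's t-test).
Student's two-sample t-test (equal variances):
H₀: μ₁ = μ₂
H₁: μ₁ ≠ μ₂
df = n₁ + n₂ - 2 = 37
Pooled variance s_p² = [(n₁-1)s₁² + (n₂-1)s₂²] / (n₁ + n₂ - 2) = [(20)(8.88²) + (17)(15.79²)] / 37 = 157.1783
SE = √(s_p²(1/n₁ + 1/n₂)) = √(157.1783 × (1/21 + 1/18)) = 4.0270
t = (x̄₁ - x̄₂) / SE = (72.21 - 80.12) / 4.0270 = -7.91 / 4.0270 = -1.964
p-value = 0.0570

Since p-value > α = 0.05, we fail to reject H₀.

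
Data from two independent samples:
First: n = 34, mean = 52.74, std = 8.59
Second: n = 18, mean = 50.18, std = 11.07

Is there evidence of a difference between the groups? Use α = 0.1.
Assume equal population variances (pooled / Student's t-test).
Student's two-sample t-test (equal variances):
H₀: μ₁ = μ₂
H₁: μ₁ ≠ μ₂
df = n₁ + n₂ - 2 = 50
Pooled variance s_p² = [(n₁-1)s₁² + (n₂-1)s₂²] / (n₁ + n₂ - 2) = [(33)(8.59²) + (17)(11.07²)] / 50 = 90.3654
SE = √(s_p²(1/n₁ + 1/n₂)) = √(90.3654 × (1/34 + 1/18)) = 2.7709
t = (x̄₁ - x̄₂) / SE = (52.74 - 50.18) / 2.7709 = 2.56 / 2.7709 = 0.924
p-value = 0.3600

Since p-value > α = 0.1, we fail to reject H₀.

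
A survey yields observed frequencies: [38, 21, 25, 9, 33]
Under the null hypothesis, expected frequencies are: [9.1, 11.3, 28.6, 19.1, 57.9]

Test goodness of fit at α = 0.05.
Chi-square goodness of fit test:
H₀: observed counts match expected distribution
H₁: observed counts differ from expected distribution
df = k - 1 = 4
χ² = Σ(O - E)²/E
   = (38 - 9.1)²/9.1 + (21 - 11.3)²/11.3 + (25 - 28.6)²/28.6 + (9 - 19.1)²/19.1 + (33 - 57.9)²/57.9
   = 91.781 + 8.327 + 0.453 + 5.341 + 10.708
   = 116.61
p-value < 0.0001

Since p-value < α = 0.05, we reject H₀.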